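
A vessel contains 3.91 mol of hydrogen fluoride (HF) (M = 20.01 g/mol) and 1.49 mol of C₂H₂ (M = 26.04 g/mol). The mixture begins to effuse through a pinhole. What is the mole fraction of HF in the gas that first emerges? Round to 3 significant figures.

0.750

Rate_i ∝ x_i/√M_i (Graham's law weighted by mole fraction), so the effusate composition follows n_i/√M_i.
x_HF(eff) = (n_HF/√M_HF) / (n_HF/√M_HF + n_C₂H₂/√M_C₂H₂)
= (3.91/√20.01) / (3.91/√20.01 + 1.49/√26.04) = 0.8741/(0.8741 + 0.2920) = 0.750.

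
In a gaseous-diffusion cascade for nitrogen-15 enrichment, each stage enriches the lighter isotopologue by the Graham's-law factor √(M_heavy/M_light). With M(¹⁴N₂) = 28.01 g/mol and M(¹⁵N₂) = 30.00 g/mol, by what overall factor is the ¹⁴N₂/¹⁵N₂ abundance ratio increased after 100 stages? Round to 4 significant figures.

After 100 stages the ratio has grown by (√(30.00/28.01))^100 = (30.00/28.01)^(100/2).
= 1.07105^50 = 30.93.

30.93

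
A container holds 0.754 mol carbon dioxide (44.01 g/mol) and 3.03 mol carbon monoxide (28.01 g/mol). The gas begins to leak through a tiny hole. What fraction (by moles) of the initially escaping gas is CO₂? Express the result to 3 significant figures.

0.166

The effusion rate of species i is ∝ p_i/√M_i ∝ n_i/√M_i.
So x_CO₂ in the escaping gas = (n_CO₂/√M_CO₂) / Σ(n_i/√M_i)
= (0.754/√44.01) / (0.754/√44.01 + 3.03/√28.01) = 0.1137/(0.1137 + 0.5725) = 0.166.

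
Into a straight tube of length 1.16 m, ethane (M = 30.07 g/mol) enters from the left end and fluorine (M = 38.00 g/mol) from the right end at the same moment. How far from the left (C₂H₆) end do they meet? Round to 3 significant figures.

In equal time, each gas travels a distance ∝ its rate ∝ 1/√M, so d_C₂H₆/d_F₂ = √(M_F₂/M_C₂H₆) = √(38.00/30.07) = 1.124.
With d_C₂H₆ + d_F₂ = 1.16 m, d_F₂ = 1.16/(1 + 1.124) = 0.5461 m.
d_C₂H₆ = 1.16 − 0.5461 = 0.614 m.

0.614 m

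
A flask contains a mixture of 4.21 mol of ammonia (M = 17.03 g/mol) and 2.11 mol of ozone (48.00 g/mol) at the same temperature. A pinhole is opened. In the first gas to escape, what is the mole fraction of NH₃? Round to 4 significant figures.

The effusion rate of species i is ∝ p_i/√M_i ∝ n_i/√M_i.
So x_NH₃ in the escaping gas = (n_NH₃/√M_NH₃) / Σ(n_i/√M_i)
= (4.21/√17.03) / (4.21/√17.03 + 2.11/√48.00) = 1.020/(1.020 + 0.3046) = 0.7701.

0.7701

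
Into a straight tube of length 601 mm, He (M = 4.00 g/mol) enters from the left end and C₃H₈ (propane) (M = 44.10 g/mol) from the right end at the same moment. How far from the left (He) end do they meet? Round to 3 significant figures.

Graham's law gives d_He/d_C₃H₈ = rate_He/rate_C₃H₈ = √(M_C₃H₈/M_He) = √(44.10/4.00) = 3.320.
With d_He + d_C₃H₈ = 601 mm, d_C₃H₈ = 601/(1 + 3.320) = 139.1 mm.
d_He = 601 − 139.1 = 462 mm.

462 mm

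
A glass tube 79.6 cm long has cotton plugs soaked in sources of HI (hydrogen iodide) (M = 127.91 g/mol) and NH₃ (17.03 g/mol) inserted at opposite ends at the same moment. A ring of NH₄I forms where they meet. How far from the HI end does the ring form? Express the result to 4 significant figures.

21.28 cm

Graham's law gives d_HI/d_NH₃ = rate_HI/rate_NH₃ = √(M_NH₃/M_HI) = √(17.03/127.91) = 0.3649.
With d_HI + d_NH₃ = 79.6 cm, d_NH₃ = 79.6/(1 + 0.3649) = 58.32 cm.
d_HI = 79.6 − 58.32 = 21.28 cm.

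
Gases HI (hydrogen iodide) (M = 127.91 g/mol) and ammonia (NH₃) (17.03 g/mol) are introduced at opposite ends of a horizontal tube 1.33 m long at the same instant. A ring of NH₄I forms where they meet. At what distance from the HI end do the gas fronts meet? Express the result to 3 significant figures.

The fronts meet when d_HI + d_NH₃ = L with d_HI/d_NH₃ = √(M_NH₃/M_HI) (Graham's law). Here √(M_NH₃/M_HI) = √(17.03/127.91) = 0.3649.
With d_HI + d_NH₃ = 1.33 m, d_NH₃ = 1.33/(1 + 0.3649) = 0.9744 m.
d_HI = 1.33 − 0.9744 = 0.356 m.

0.356 m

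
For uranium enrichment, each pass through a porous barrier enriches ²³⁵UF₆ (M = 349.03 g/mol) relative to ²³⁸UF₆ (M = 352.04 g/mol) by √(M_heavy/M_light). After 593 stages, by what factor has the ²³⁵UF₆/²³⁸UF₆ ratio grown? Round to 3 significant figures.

Each stage multiplies the ratio by α = √(352.04/349.03), so after 593 stages the overall factor is α^593 = (352.04/349.03)^(593/2).
= 1.00862^(593/2) = 12.8.

12.8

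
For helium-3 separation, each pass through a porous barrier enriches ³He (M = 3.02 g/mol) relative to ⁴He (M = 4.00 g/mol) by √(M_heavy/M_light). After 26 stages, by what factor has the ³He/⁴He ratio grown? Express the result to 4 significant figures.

After 26 stages the ratio has grown by (√(4.00/3.02))^26 = (4.00/3.02)^(26/2).
= 1.32450^13 = 38.61.

38.61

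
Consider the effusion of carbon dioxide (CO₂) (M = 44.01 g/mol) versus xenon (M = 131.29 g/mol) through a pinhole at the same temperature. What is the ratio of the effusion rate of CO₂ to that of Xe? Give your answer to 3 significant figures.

By Graham's law, rate_CO₂/rate_Xe = √(M_Xe/M_CO₂) = √(131.29/44.01) = √2.983 = 1.73.

1.73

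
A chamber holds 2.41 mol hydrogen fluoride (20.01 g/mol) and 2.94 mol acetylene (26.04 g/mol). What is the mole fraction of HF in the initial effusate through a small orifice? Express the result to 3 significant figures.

Rate_i ∝ x_i/√M_i (Graham's law weighted by mole fraction), so the effusate composition follows n_i/√M_i.
x_HF(eff) = (n_HF/√M_HF) / (n_HF/√M_HF + n_C₂H₂/√M_C₂H₂)
= (2.41/√20.01) / (2.41/√20.01 + 2.94/√26.04) = 0.5388/(0.5388 + 0.5761) = 0.483.

0.483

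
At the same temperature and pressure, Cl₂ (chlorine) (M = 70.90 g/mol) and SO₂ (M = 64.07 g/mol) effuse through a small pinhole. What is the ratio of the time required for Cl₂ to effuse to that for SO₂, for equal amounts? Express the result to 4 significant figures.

From Graham's law, t_Cl₂/t_SO₂ = √(M_Cl₂/M_SO₂) = √(70.90/64.07) = √1.107 = 1.052.

1.052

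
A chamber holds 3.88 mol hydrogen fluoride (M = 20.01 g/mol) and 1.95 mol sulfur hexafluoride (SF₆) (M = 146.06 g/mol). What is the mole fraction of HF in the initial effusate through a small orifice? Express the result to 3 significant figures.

The effusion rate of species i is ∝ p_i/√M_i ∝ n_i/√M_i.
So x_HF in the escaping gas = (n_HF/√M_HF) / Σ(n_i/√M_i)
= (3.88/√20.01) / (3.88/√20.01 + 1.95/√146.06) = 0.8674/(0.8674 + 0.1613) = 0.843.

0.843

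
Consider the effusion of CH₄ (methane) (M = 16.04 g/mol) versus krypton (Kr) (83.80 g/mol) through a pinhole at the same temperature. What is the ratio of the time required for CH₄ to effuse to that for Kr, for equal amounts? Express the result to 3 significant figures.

0.438

By Graham's law, t_CH₄/t_Kr = √(M_CH₄/M_Kr) = √(16.04/83.80) = √0.1914 = 0.438.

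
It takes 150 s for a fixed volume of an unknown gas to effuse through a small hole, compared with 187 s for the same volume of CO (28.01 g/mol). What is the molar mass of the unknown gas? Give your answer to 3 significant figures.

Graham's law gives t_X/t_CO = √(M_X/M_CO).
150/187 = 0.8021 = √(M_X/28.01)
M_X = 28.01 × 0.8021² = 28.01 × 0.6434 = 18.0 g/mol

18.0 g/mol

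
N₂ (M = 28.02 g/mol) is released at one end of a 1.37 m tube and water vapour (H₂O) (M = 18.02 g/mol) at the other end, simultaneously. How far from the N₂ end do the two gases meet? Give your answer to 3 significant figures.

Distances travelled in equal time are proportional to diffusion rates, so d_N₂/d_H₂O = √(M_H₂O/M_N₂) = √(18.02/28.02) = 0.8019.
With d_N₂ + d_H₂O = 1.37 m, d_H₂O = 1.37/(1 + 0.8019) = 0.7603 m.
d_N₂ = 1.37 − 0.7603 = 0.610 m.

0.610 m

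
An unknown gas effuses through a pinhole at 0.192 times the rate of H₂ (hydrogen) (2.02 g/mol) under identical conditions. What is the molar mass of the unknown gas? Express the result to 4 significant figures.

54.80 g/mol

Since effusion rate ∝ 1/√M, rate_X/rate_H₂ = √(M_H₂/M_X).
0.192 = √(2.02/M_X)
M_X = 2.02 / 0.192² = 2.02 / 0.03686 = 54.80 g/mol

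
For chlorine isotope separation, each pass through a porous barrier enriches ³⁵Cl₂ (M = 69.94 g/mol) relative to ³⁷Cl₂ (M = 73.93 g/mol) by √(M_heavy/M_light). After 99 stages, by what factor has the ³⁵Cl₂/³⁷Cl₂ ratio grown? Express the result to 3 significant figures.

15.6

After 99 stages the ratio has grown by (√(73.93/69.94))^99 = (73.93/69.94)^(99/2).
= 1.05705^(99/2) = 15.6.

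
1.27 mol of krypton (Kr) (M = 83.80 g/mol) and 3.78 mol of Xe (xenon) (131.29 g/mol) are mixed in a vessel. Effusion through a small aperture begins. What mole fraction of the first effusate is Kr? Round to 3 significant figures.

Rate_i ∝ x_i/√M_i (Graham's law weighted by mole fraction), so the effusate composition follows n_i/√M_i.
Mole fraction of Kr in the effusate = (n_Kr/√M_Kr) / (n_Kr/√M_Kr + n_Xe/√M_Xe)
= (1.27/√83.80) / (1.27/√83.80 + 3.78/√131.29) = 0.1387/(0.1387 + 0.3299) = 0.296.

0.296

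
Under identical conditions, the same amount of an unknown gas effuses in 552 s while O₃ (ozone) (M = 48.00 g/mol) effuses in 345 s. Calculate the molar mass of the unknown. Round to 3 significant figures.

From Graham's law, t_X/t_O₃ = √(M_X/M_O₃).
552/345 = 1.600 = √(M_X/48.00)
M_X = 48.00 × 1.600² = 48.00 × 2.560 = 123 g/mol

123 g/mol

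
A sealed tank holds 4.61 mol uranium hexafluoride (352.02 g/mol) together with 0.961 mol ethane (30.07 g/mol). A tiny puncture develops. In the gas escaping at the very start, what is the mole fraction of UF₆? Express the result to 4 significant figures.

0.5837

The effusion rate of species i is ∝ p_i/√M_i ∝ n_i/√M_i.
So x_UF₆ in the escaping gas = (n_UF₆/√M_UF₆) / Σ(n_i/√M_i)
= (4.61/√352.02) / (4.61/√352.02 + 0.961/√30.07) = 0.2457/(0.2457 + 0.1752) = 0.5837.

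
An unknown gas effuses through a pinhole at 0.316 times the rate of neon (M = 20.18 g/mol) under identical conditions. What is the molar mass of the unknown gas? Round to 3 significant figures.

202 g/mol

By Graham's law, rate_X/rate_Ne = √(M_Ne/M_X).
0.316 = √(20.18/M_X)
M_X = 20.18 / 0.316² = 20.18 / 0.09986 = 202 g/mol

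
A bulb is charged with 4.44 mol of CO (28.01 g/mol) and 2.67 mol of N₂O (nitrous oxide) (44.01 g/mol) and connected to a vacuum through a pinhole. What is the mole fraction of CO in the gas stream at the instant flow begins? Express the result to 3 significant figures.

0.676

Each component's effusion rate ∝ (its partial pressure)·(1/√M) ∝ n_i/√M_i.
So x_CO in the escaping gas = (n_CO/√M_CO) / Σ(n_i/√M_i)
= (4.44/√28.01) / (4.44/√28.01 + 2.67/√44.01) = 0.8389/(0.8389 + 0.4025) = 0.676.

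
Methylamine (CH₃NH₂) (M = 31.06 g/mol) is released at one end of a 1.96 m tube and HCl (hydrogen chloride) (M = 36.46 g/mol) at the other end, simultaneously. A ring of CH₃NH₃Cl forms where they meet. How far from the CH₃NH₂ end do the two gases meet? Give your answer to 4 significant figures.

In equal time, each gas travels a distance ∝ its rate ∝ 1/√M, so d_CH₃NH₂/d_HCl = √(M_HCl/M_CH₃NH₂) = √(36.46/31.06) = 1.083.
With d_CH₃NH₂ + d_HCl = 1.96 m, d_HCl = 1.96/(1 + 1.083) = 0.9407 m.
d_CH₃NH₂ = 1.96 − 0.9407 = 1.019 m.

1.019 m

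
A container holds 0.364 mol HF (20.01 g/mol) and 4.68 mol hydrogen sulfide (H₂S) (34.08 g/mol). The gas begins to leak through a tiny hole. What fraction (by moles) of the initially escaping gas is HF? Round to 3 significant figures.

Effusion rate of each component ∝ n_i/√M_i (partial pressure × 1/√M).
Mole fraction of HF in the effusate = (n_HF/√M_HF) / (n_HF/√M_HF + n_H₂S/√M_H₂S)
= (0.364/√20.01) / (0.364/√20.01 + 4.68/√34.08) = 0.08137/(0.08137 + 0.8017) = 0.0922.

0.0922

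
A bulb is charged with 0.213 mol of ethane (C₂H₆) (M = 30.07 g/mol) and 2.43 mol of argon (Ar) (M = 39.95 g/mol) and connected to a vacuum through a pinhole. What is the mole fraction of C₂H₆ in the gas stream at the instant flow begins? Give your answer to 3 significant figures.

Rate_i ∝ x_i/√M_i (Graham's law weighted by mole fraction), so the effusate composition follows n_i/√M_i.
Mole fraction of C₂H₆ in the effusate = (n_C₂H₆/√M_C₂H₆) / (n_C₂H₆/√M_C₂H₆ + n_Ar/√M_Ar)
= (0.213/√30.07) / (0.213/√30.07 + 2.43/√39.95) = 0.03884/(0.03884 + 0.3845) = 0.0918.

0.0918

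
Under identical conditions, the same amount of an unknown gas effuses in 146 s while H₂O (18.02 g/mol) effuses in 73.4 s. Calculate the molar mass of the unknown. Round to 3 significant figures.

Graham's law gives t_X/t_H₂O = √(M_X/M_H₂O).
146/73.4 = 1.989 = √(M_X/18.02)
M_X = 18.02 × 1.989² = 18.02 × 3.957 = 71.3 g/mol

71.3 g/mol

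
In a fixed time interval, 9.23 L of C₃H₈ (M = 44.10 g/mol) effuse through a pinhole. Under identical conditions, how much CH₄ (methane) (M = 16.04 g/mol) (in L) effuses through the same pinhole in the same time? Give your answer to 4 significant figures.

By Graham's law, rate_CH₄/rate_C₃H₈ = √(M_C₃H₈/M_CH₄) = √(44.10/16.04) = √2.749 = 1.658.
So the volume for CH₄ is 9.23 × 1.658 = 15.30 L.

15.30 L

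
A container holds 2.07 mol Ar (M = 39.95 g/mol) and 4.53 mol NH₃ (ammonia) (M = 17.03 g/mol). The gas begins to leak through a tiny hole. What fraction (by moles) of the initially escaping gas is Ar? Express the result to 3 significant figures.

Effusion rate of each component ∝ n_i/√M_i (partial pressure × 1/√M).
Mole fraction of Ar in the effusate = (n_Ar/√M_Ar) / (n_Ar/√M_Ar + n_NH₃/√M_NH₃)
= (2.07/√39.95) / (2.07/√39.95 + 4.53/√17.03) = 0.3275/(0.3275 + 1.098) = 0.230.

0.230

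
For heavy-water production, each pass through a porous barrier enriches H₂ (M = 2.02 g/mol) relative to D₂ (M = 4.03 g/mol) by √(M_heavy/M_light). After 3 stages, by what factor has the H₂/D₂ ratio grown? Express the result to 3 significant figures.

2.82

Overall factor = α^3 with α = √(4.03/2.02), i.e. (4.03/2.02)^(3/2).
= 1.99505^(3/2) = 2.82.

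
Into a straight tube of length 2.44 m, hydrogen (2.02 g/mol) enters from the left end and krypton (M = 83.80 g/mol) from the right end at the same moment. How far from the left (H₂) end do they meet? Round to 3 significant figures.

2.11 m

Graham's law gives d_H₂/d_Kr = rate_H₂/rate_Kr = √(M_Kr/M_H₂) = √(83.80/2.02) = 6.441.
With d_H₂ + d_Kr = 2.44 m, d_Kr = 2.44/(1 + 6.441) = 0.3279 m.
d_H₂ = 2.44 − 0.3279 = 2.11 m.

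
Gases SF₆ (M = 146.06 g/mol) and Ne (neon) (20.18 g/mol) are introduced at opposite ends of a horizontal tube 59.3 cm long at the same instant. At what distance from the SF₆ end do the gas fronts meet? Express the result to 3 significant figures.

16.1 cm

The fronts meet when d_SF₆ + d_Ne = L with d_SF₆/d_Ne = √(M_Ne/M_SF₆) (Graham's law). Here √(M_Ne/M_SF₆) = √(20.18/146.06) = 0.3717.
With d_SF₆ + d_Ne = 59.3 cm, d_Ne = 59.3/(1 + 0.3717) = 43.23 cm.
d_SF₆ = 59.3 − 43.23 = 16.1 cm.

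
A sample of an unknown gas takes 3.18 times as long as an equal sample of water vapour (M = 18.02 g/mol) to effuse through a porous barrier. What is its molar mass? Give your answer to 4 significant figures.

By Graham's law, t_X/t_H₂O = √(M_X/M_H₂O).
3.18 = √(M_X/18.02)
M_X = 18.02 × 3.18² = 18.02 × 10.11 = 182.2 g/mol

182.2 g/mol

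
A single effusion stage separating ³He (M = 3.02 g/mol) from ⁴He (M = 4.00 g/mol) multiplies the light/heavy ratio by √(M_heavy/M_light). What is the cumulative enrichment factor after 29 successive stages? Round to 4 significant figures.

58.85

After 29 stages the ratio has grown by (√(4.00/3.02))^29 = (4.00/3.02)^(29/2).
= 1.32450^(29/2) = 58.85.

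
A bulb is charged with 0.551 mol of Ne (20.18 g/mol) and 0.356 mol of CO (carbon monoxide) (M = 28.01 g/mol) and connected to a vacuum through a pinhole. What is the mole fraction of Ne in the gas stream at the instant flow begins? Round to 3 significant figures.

The effusion rate of species i is ∝ p_i/√M_i ∝ n_i/√M_i.
So x_Ne in the escaping gas = (n_Ne/√M_Ne) / Σ(n_i/√M_i)
= (0.551/√20.18) / (0.551/√20.18 + 0.356/√28.01) = 0.1227/(0.1227 + 0.06727) = 0.646.

0.646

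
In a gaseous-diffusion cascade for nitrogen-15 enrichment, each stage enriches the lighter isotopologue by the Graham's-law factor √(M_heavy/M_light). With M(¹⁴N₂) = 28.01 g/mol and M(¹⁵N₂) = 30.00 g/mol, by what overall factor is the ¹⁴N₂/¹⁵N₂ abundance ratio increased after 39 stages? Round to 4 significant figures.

3.813

Overall factor = α^39 with α = √(30.00/28.01), i.e. (30.00/28.01)^(39/2).
= 1.07105^(39/2) = 3.813.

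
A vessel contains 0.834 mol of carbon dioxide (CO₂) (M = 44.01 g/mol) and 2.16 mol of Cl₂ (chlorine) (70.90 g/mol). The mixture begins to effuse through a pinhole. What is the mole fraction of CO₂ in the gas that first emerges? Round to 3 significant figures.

Each component's effusion rate ∝ (its partial pressure)·(1/√M) ∝ n_i/√M_i.
So x_CO₂ in the escaping gas = (n_CO₂/√M_CO₂) / Σ(n_i/√M_i)
= (0.834/√44.01) / (0.834/√44.01 + 2.16/√70.90) = 0.1257/(0.1257 + 0.2565) = 0.329.

0.329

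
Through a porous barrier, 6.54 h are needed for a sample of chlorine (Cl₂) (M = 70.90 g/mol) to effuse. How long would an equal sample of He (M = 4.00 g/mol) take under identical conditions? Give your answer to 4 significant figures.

1.553 h

From Graham's law, t_He/t_Cl₂ = √(M_He/M_Cl₂) = √(4.00/70.90) = √0.05642 = 0.2375.
So the time for He is 6.54 × 0.2375 = 1.553 h.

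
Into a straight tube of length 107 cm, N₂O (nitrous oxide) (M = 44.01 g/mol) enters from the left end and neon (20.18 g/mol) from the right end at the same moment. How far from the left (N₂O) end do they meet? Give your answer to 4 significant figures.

In equal time, each gas travels a distance ∝ its rate ∝ 1/√M, so d_N₂O/d_Ne = √(M_Ne/M_N₂O) = √(20.18/44.01) = 0.6772.
With d_N₂O + d_Ne = 107 cm, d_Ne = 107/(1 + 0.6772) = 63.80 cm.
d_N₂O = 107 − 63.80 = 43.20 cm.

43.20 cm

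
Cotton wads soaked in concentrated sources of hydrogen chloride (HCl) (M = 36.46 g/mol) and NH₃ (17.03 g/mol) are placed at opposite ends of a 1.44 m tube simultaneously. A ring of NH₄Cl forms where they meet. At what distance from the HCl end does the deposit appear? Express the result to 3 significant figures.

0.585 m

Distances travelled in equal time are proportional to diffusion rates, so d_HCl/d_NH₃ = √(M_NH₃/M_HCl) = √(17.03/36.46) = 0.6834.
With d_HCl + d_NH₃ = 1.44 m, d_NH₃ = 1.44/(1 + 0.6834) = 0.8554 m.
d_HCl = 1.44 − 0.8554 = 0.585 m.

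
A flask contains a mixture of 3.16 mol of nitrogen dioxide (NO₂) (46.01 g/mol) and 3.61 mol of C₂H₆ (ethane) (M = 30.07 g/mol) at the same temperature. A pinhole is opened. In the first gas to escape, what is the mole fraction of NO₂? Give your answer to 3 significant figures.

0.414

Each component's effusion rate ∝ (its partial pressure)·(1/√M) ∝ n_i/√M_i.
So x_NO₂ in the escaping gas = (n_NO₂/√M_NO₂) / Σ(n_i/√M_i)
= (3.16/√46.01) / (3.16/√46.01 + 3.61/√30.07) = 0.4659/(0.4659 + 0.6583) = 0.414.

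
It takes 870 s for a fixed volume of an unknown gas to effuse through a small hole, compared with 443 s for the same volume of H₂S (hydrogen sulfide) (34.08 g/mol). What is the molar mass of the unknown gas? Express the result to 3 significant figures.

Graham's law gives t_X/t_H₂S = √(M_X/M_H₂S).
870/443 = 1.964 = √(M_X/34.08)
M_X = 34.08 × 1.964² = 34.08 × 3.857 = 131 g/mol

131 g/mol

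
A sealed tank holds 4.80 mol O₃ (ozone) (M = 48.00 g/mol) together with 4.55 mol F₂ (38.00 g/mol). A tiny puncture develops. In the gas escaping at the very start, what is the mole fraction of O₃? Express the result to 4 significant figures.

Each component's effusion rate ∝ (its partial pressure)·(1/√M) ∝ n_i/√M_i.
So x_O₃ in the escaping gas = (n_O₃/√M_O₃) / Σ(n_i/√M_i)
= (4.80/√48.00) / (4.80/√48.00 + 4.55/√38.00) = 0.6928/(0.6928 + 0.7381) = 0.4842.

0.4842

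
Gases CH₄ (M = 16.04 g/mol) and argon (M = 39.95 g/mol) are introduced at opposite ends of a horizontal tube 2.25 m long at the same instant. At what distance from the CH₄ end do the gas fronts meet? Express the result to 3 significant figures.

The fronts meet when d_CH₄ + d_Ar = L with d_CH₄/d_Ar = √(M_Ar/M_CH₄) (Graham's law). Here √(M_Ar/M_CH₄) = √(39.95/16.04) = 1.578.
With d_CH₄ + d_Ar = 2.25 m, d_Ar = 2.25/(1 + 1.578) = 0.8727 m.
d_CH₄ = 2.25 − 0.8727 = 1.38 m.

1.38 m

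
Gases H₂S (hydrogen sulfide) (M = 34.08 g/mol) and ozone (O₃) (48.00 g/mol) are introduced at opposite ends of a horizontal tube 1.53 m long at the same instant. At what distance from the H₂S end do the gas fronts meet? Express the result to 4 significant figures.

In equal time, each gas travels a distance ∝ its rate ∝ 1/√M, so d_H₂S/d_O₃ = √(M_O₃/M_H₂S) = √(48.00/34.08) = 1.187.
With d_H₂S + d_O₃ = 1.53 m, d_O₃ = 1.53/(1 + 1.187) = 0.6997 m.
d_H₂S = 1.53 − 0.6997 = 0.8303 m.

0.8303 m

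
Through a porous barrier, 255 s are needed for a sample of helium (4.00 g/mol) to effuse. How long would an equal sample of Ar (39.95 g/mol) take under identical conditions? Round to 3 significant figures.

806 s

Graham's law gives t_Ar/t_He = √(M_Ar/M_He) = √(39.95/4.00) = √9.988 = 3.160.
So the time for Ar is 255 × 3.160 = 806 s.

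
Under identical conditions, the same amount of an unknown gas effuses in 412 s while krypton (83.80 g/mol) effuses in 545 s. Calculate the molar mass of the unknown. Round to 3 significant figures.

47.9 g/mol

Since effusion rate ∝ 1/√M, t_X/t_Kr = √(M_X/M_Kr).
412/545 = 0.7560 = √(M_X/83.80)
M_X = 83.80 × 0.7560² = 83.80 × 0.5715 = 47.9 g/mol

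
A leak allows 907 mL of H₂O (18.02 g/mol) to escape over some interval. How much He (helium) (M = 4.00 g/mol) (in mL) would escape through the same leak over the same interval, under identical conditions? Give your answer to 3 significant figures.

1930 mL

From Graham's law, rate_He/rate_H₂O = √(M_H₂O/M_He) = √(18.02/4.00) = √4.505 = 2.122.
So the volume for He is 907 × 2.122 = 1930 mL.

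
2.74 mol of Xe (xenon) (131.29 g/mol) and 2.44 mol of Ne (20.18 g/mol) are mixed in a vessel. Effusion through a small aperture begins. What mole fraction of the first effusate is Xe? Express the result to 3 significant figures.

Effusion rate of each component ∝ n_i/√M_i (partial pressure × 1/√M).
So x_Xe in the escaping gas = (n_Xe/√M_Xe) / Σ(n_i/√M_i)
= (2.74/√131.29) / (2.74/√131.29 + 2.44/√20.18) = 0.2391/(0.2391 + 0.5432) = 0.306.

0.306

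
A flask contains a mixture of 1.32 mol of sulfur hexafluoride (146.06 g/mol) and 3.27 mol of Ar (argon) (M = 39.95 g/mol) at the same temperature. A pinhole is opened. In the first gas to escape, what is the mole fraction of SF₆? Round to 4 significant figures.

0.1743

Each component's effusion rate ∝ (its partial pressure)·(1/√M) ∝ n_i/√M_i.
x_SF₆(eff) = (n_SF₆/√M_SF₆) / (n_SF₆/√M_SF₆ + n_Ar/√M_Ar)
= (1.32/√146.06) / (1.32/√146.06 + 3.27/√39.95) = 0.1092/(0.1092 + 0.5174) = 0.1743.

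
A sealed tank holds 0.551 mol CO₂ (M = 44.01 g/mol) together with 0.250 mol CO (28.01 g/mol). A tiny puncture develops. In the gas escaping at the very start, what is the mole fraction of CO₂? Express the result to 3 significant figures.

The effusion rate of species i is ∝ p_i/√M_i ∝ n_i/√M_i.
So x_CO₂ in the escaping gas = (n_CO₂/√M_CO₂) / Σ(n_i/√M_i)
= (0.551/√44.01) / (0.551/√44.01 + 0.250/√28.01) = 0.08306/(0.08306 + 0.04724) = 0.637.

0.637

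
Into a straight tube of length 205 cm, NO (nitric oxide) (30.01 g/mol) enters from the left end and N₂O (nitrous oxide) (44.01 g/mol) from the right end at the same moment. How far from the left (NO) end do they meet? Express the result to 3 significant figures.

Graham's law gives d_NO/d_N₂O = rate_NO/rate_N₂O = √(M_N₂O/M_NO) = √(44.01/30.01) = 1.211.
With d_NO + d_N₂O = 205 cm, d_N₂O = 205/(1 + 1.211) = 92.72 cm.
d_NO = 205 − 92.72 = 112 cm.

112 cm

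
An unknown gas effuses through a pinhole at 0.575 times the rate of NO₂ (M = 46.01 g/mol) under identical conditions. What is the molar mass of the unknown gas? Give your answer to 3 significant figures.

139 g/mol

By Graham's law, rate_X/rate_NO₂ = √(M_NO₂/M_X).
0.575 = √(46.01/M_X)
M_X = 46.01 / 0.575² = 46.01 / 0.3306 = 139 g/mol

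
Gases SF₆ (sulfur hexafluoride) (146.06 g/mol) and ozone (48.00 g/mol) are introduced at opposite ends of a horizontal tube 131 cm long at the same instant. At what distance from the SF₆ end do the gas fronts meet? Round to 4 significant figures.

47.73 cm

In equal time, each gas travels a distance ∝ its rate ∝ 1/√M, so d_SF₆/d_O₃ = √(M_O₃/M_SF₆) = √(48.00/146.06) = 0.5733.
With d_SF₆ + d_O₃ = 131 cm, d_O₃ = 131/(1 + 0.5733) = 83.27 cm.
d_SF₆ = 131 − 83.27 = 47.73 cm.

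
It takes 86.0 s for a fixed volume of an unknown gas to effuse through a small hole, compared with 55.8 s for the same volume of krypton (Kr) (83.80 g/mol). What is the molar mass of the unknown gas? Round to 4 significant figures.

199.1 g/mol

Using Graham's law: t_X/t_Kr = √(M_X/M_Kr).
86.0/55.8 = 1.541 = √(M_X/83.80)
M_X = 83.80 × 1.541² = 83.80 × 2.375 = 199.1 g/mol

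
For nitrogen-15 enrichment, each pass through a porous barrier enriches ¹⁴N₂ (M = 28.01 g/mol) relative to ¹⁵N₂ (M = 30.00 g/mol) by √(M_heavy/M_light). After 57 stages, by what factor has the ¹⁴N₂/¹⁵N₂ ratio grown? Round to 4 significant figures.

The single-stage factor is √(M_heavy/M_light), so 57 stages give [√(30.00/28.01)]^57 = (30.00/28.01)^(57/2).
= 1.07105^(57/2) = 7.072.

7.072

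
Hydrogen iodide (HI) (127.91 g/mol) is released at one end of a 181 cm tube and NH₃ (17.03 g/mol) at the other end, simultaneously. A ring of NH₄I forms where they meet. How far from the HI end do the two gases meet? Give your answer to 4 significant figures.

48.39 cm

Distances travelled in equal time are proportional to diffusion rates, so d_HI/d_NH₃ = √(M_NH₃/M_HI) = √(17.03/127.91) = 0.3649.
With d_HI + d_NH₃ = 181 cm, d_NH₃ = 181/(1 + 0.3649) = 132.6 cm.
d_HI = 181 − 132.6 = 48.39 cm.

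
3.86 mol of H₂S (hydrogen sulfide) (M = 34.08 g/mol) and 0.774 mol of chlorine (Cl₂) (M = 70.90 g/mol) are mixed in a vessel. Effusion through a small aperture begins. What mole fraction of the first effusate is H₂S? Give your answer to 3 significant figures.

Each component's effusion rate ∝ (its partial pressure)·(1/√M) ∝ n_i/√M_i.
x_H₂S(eff) = (n_H₂S/√M_H₂S) / (n_H₂S/√M_H₂S + n_Cl₂/√M_Cl₂)
= (3.86/√34.08) / (3.86/√34.08 + 0.774/√70.90) = 0.6612/(0.6612 + 0.09192) = 0.878.

0.878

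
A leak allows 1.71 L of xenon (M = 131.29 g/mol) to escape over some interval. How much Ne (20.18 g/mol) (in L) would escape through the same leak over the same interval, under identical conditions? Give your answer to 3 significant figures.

By Graham's law, rate_Ne/rate_Xe = √(M_Xe/M_Ne) = √(131.29/20.18) = √6.506 = 2.551.
So the volume for Ne is 1.71 × 2.551 = 4.36 L.

4.36 L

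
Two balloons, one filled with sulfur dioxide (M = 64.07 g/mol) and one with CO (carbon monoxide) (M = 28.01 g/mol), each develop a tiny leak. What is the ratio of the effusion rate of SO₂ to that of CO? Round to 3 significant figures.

From Graham's law, rate_SO₂/rate_CO = √(M_CO/M_SO₂) = √(28.01/64.07) = √0.4372 = 0.661.

0.661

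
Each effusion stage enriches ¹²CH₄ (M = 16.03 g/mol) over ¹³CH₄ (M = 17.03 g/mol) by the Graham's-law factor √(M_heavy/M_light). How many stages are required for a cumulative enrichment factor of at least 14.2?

88

Per stage α = (17.03/16.03)^(1/2) = 1.06238^0.5, giving ln α = 0.03026.
Need α^N ≥ 14.2 ⇒ N ≥ ln(14.2) / ln α = 2.653 / 0.03026 = 87.69.
So at least 88 stages are needed.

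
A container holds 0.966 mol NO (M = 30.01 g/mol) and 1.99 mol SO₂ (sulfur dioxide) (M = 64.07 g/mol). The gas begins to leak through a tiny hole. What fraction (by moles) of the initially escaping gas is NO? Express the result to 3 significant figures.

Each component's effusion rate ∝ (its partial pressure)·(1/√M) ∝ n_i/√M_i.
So x_NO in the escaping gas = (n_NO/√M_NO) / Σ(n_i/√M_i)
= (0.966/√30.01) / (0.966/√30.01 + 1.99/√64.07) = 0.1763/(0.1763 + 0.2486) = 0.415.

0.415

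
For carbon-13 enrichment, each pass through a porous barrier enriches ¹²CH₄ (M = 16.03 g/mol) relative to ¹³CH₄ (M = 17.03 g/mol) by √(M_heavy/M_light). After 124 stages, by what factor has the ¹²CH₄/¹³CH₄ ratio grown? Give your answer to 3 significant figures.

42.6

After 124 stages the ratio has grown by (√(17.03/16.03))^124 = (17.03/16.03)^(124/2).
= 1.06238^62 = 42.6.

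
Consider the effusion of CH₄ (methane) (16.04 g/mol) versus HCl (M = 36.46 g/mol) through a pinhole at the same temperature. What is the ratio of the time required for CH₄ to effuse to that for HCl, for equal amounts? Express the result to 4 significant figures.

0.6633

From Graham's law, t_CH₄/t_HCl = √(M_CH₄/M_HCl) = √(16.04/36.46) = √0.4399 = 0.6633.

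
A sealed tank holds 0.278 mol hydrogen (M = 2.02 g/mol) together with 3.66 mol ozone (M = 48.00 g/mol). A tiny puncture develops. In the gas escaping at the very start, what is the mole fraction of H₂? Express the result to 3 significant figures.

0.270

Rate_i ∝ x_i/√M_i (Graham's law weighted by mole fraction), so the effusate composition follows n_i/√M_i.
x_H₂(eff) = (n_H₂/√M_H₂) / (n_H₂/√M_H₂ + n_O₃/√M_O₃)
= (0.278/√2.02) / (0.278/√2.02 + 3.66/√48.00) = 0.1956/(0.1956 + 0.5283) = 0.270.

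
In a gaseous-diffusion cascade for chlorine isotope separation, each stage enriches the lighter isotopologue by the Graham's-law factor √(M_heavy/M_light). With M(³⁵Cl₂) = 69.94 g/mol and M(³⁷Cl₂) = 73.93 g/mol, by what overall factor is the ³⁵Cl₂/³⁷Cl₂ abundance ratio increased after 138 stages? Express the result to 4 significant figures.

45.98

Overall factor = α^138 with α = √(73.93/69.94), i.e. (73.93/69.94)^(138/2).
= 1.05705^69 = 45.98.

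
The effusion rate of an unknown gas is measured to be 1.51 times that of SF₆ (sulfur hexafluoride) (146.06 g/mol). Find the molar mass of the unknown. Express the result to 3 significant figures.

64.1 g/mol

From Graham's law, rate_X/rate_SF₆ = √(M_SF₆/M_X).
1.51 = √(146.06/M_X)
M_X = 146.06 / 1.51² = 146.06 / 2.280 = 64.1 g/mol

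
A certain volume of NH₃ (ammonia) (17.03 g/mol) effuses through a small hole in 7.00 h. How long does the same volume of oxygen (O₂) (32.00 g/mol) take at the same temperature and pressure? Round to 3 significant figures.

9.60 h

By Graham's law, t_O₂/t_NH₃ = √(M_O₂/M_NH₃) = √(32.00/17.03) = √1.879 = 1.371.
So the time for O₂ is 7.00 × 1.371 = 9.60 h.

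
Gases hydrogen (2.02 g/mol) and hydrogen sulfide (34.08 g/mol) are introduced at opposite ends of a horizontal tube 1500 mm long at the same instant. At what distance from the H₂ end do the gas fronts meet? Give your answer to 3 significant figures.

1210 mm

Distances travelled in equal time are proportional to diffusion rates, so d_H₂/d_H₂S = √(M_H₂S/M_H₂) = √(34.08/2.02) = 4.107.
With d_H₂ + d_H₂S = 1500 mm, d_H₂S = 1500/(1 + 4.107) = 293.7 mm.
d_H₂ = 1500 − 293.7 = 1210 mm.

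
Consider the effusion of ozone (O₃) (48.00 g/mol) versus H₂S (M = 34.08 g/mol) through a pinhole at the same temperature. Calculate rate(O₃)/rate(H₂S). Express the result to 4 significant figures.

0.8426

Using Graham's law: rate_O₃/rate_H₂S = √(M_H₂S/M_O₃) = √(34.08/48.00) = √0.7100 = 0.8426.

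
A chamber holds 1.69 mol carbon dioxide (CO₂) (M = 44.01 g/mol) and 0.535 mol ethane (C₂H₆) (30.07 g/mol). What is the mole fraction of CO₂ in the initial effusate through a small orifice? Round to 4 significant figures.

0.7231

Each component's effusion rate ∝ (its partial pressure)·(1/√M) ∝ n_i/√M_i.
So x_CO₂ in the escaping gas = (n_CO₂/√M_CO₂) / Σ(n_i/√M_i)
= (1.69/√44.01) / (1.69/√44.01 + 0.535/√30.07) = 0.2547/(0.2547 + 0.09756) = 0.7231.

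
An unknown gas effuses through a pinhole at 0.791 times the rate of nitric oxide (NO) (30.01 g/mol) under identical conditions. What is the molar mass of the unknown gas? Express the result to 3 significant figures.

48.0 g/mol

By Graham's law, rate_X/rate_NO = √(M_NO/M_X).
0.791 = √(30.01/M_X)
M_X = 30.01 / 0.791² = 30.01 / 0.6257 = 48.0 g/mol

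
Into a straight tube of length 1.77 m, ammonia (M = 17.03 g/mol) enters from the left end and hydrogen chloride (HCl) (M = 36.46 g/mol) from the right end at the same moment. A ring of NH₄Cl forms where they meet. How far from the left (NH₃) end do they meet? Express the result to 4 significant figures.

1.051 m

The fronts meet when d_NH₃ + d_HCl = L with d_NH₃/d_HCl = √(M_HCl/M_NH₃) (Graham's law). Here √(M_HCl/M_NH₃) = √(36.46/17.03) = 1.463.
With d_NH₃ + d_HCl = 1.77 m, d_HCl = 1.77/(1 + 1.463) = 0.7186 m.
d_NH₃ = 1.77 − 0.7186 = 1.051 m.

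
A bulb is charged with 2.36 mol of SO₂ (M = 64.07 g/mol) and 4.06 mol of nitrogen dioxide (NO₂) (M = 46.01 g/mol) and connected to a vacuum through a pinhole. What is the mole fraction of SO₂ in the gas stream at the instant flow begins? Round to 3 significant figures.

0.330

Rate_i ∝ x_i/√M_i (Graham's law weighted by mole fraction), so the effusate composition follows n_i/√M_i.
x_SO₂(eff) = (n_SO₂/√M_SO₂) / (n_SO₂/√M_SO₂ + n_NO₂/√M_NO₂)
= (2.36/√64.07) / (2.36/√64.07 + 4.06/√46.01) = 0.2948/(0.2948 + 0.5985) = 0.330.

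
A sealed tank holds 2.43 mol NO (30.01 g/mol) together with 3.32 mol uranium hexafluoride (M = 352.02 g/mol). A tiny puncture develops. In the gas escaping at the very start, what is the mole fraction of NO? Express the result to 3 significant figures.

0.715

The effusion rate of species i is ∝ p_i/√M_i ∝ n_i/√M_i.
x_NO(eff) = (n_NO/√M_NO) / (n_NO/√M_NO + n_UF₆/√M_UF₆)
= (2.43/√30.01) / (2.43/√30.01 + 3.32/√352.02) = 0.4436/(0.4436 + 0.1770) = 0.715.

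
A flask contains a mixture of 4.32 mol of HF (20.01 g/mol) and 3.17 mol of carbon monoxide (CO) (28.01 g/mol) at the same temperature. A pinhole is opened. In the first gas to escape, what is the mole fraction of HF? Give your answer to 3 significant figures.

Effusion rate of each component ∝ n_i/√M_i (partial pressure × 1/√M).
So x_HF in the escaping gas = (n_HF/√M_HF) / Σ(n_i/√M_i)
= (4.32/√20.01) / (4.32/√20.01 + 3.17/√28.01) = 0.9657/(0.9657 + 0.5990) = 0.617.

0.617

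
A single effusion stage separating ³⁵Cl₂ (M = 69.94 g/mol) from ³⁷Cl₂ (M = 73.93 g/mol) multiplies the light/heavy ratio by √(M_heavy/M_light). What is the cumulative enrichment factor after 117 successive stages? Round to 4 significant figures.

25.68

Each stage multiplies the ratio by α = √(73.93/69.94), so after 117 stages the overall factor is α^117 = (73.93/69.94)^(117/2).
= 1.05705^(117/2) = 25.68.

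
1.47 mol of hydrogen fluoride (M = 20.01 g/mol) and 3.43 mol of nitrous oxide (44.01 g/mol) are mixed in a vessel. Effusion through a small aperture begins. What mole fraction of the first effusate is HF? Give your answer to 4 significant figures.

Rate_i ∝ x_i/√M_i (Graham's law weighted by mole fraction), so the effusate composition follows n_i/√M_i.
So x_HF in the escaping gas = (n_HF/√M_HF) / Σ(n_i/√M_i)
= (1.47/√20.01) / (1.47/√20.01 + 3.43/√44.01) = 0.3286/(0.3286 + 0.5170) = 0.3886.

0.3886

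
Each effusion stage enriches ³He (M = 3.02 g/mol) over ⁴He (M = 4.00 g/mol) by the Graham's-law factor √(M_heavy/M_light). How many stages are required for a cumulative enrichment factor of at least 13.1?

With α = √(4.00/3.02) per stage, ln α = ½ ln(1.32450) = 0.1405.
Need α^N ≥ 13.1 ⇒ N ≥ ln(13.1) / ln α = 2.573 / 0.1405 = 18.31.
So at least 19 stages are needed.

19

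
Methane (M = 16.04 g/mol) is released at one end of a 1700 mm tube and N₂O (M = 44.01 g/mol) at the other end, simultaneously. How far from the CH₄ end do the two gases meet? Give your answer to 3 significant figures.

The fronts meet when d_CH₄ + d_N₂O = L with d_CH₄/d_N₂O = √(M_N₂O/M_CH₄) (Graham's law). Here √(M_N₂O/M_CH₄) = √(44.01/16.04) = 1.656.
With d_CH₄ + d_N₂O = 1700 mm, d_N₂O = 1700/(1 + 1.656) = 640.0 mm.
d_CH₄ = 1700 − 640.0 = 1060 mm.

1060 mm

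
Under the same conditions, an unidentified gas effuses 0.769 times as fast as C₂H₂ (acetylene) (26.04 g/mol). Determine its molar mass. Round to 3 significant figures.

Using Graham's law: rate_X/rate_C₂H₂ = √(M_C₂H₂/M_X).
0.769 = √(26.04/M_X)
M_X = 26.04 / 0.769² = 26.04 / 0.5914 = 44.0 g/mol

44.0 g/mol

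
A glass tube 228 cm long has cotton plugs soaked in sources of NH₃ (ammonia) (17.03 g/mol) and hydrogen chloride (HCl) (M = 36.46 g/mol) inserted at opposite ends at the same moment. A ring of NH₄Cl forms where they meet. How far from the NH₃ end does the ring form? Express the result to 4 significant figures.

135.4 cm

Graham's law gives d_NH₃/d_HCl = rate_NH₃/rate_HCl = √(M_HCl/M_NH₃) = √(36.46/17.03) = 1.463.
With d_NH₃ + d_HCl = 228 cm, d_HCl = 228/(1 + 1.463) = 92.56 cm.
d_NH₃ = 228 − 92.56 = 135.4 cm.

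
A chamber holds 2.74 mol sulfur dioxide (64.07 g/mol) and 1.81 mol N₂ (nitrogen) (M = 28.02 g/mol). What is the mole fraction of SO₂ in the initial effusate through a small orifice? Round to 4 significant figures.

Rate_i ∝ x_i/√M_i (Graham's law weighted by mole fraction), so the effusate composition follows n_i/√M_i.
So x_SO₂ in the escaping gas = (n_SO₂/√M_SO₂) / Σ(n_i/√M_i)
= (2.74/√64.07) / (2.74/√64.07 + 1.81/√28.02) = 0.3423/(0.3423 + 0.3419) = 0.5003.

0.5003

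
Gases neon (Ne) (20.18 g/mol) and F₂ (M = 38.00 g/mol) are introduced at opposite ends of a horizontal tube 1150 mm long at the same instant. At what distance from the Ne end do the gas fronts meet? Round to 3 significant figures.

665 mm

Graham's law gives d_Ne/d_F₂ = rate_Ne/rate_F₂ = √(M_F₂/M_Ne) = √(38.00/20.18) = 1.372.
With d_Ne + d_F₂ = 1150 mm, d_F₂ = 1150/(1 + 1.372) = 484.8 mm.
d_Ne = 1150 − 484.8 = 665 mm.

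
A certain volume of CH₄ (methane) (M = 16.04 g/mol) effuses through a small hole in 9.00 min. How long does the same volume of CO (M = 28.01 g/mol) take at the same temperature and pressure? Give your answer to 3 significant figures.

From Graham's law, t_CO/t_CH₄ = √(M_CO/M_CH₄) = √(28.01/16.04) = √1.746 = 1.321.
So the time for CO is 9.00 × 1.321 = 11.9 min.

11.9 min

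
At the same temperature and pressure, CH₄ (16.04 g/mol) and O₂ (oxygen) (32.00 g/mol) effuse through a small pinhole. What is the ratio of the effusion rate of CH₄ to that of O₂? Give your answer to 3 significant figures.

1.41

Since effusion rate ∝ 1/√M, rate_CH₄/rate_O₂ = √(M_O₂/M_CH₄) = √(32.00/16.04) = √1.995 = 1.41.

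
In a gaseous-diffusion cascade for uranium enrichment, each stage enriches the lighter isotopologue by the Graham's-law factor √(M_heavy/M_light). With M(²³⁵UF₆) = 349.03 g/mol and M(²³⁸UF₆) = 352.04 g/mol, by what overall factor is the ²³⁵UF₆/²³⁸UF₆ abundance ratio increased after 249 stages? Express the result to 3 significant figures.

2.91

Overall factor = α^249 with α = √(352.04/349.03), i.e. (352.04/349.03)^(249/2).
= 1.00862^(249/2) = 2.91.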